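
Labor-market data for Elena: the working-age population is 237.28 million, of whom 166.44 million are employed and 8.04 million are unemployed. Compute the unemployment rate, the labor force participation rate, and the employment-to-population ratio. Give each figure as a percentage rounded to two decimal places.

Unemployment rate ≈ 4.61%; labor force participation rate ≈ 73.53%; employment-population ratio ≈ 70.14%.

Labor force = employed + unemployed = 166.44 + 8.04 = 174.48 million.
Unemployment rate = 8.04 / 174.48 = 4.61%.
Labor force participation rate = 174.48 / 237.28 = 73.53%.
Employment-population ratio = 166.44 / 237.28 = 70.14%.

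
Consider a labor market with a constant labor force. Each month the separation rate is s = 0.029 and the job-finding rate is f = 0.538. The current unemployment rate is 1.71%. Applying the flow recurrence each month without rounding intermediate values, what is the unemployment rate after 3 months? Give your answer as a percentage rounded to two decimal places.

Unemployment rate after three months ≈ 4.84%.

With a fixed labor force, u_{t+1} = u_t + s·(1−u_t) − f·u_t = u_t·(1−s−f) + s.
Here 1−s−f = 0.433 and s = 0.029.
u_1 = 0.017100 × 0.433 + 0.029 = 0.036404.
u_2 = 0.036404 × 0.433 + 0.029 = 0.044763.
u_3 = 0.044763 × 0.433 + 0.029 = 0.048382.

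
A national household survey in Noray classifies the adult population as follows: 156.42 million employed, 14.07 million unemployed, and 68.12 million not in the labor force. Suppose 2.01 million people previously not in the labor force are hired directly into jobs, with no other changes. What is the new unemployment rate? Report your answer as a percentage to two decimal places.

Initially, labor force = 156.42 + 14.07 = 170.49 million, so u = 14.07/170.49 = 8.25%.
After the change, employed and labor force both rise by 2.01; unemployed unchanged → E = 158.43, U = 14.07, labor force = 172.50 million.
New unemployment rate = 14.07 / 172.50 = 8.16%.

New unemployment rate ≈ 8.16%.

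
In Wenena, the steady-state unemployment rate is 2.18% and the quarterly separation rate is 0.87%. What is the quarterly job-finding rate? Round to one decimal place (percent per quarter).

Job-finding rate ≈ 39.0% per quarter.

From u* = s/(s+f): f = s·(1−u)/u.
f = 0.87 × (1 − 0.0218) / 0.0218 = 0.8510 / 0.0218 ≈ 39.0% per quarter.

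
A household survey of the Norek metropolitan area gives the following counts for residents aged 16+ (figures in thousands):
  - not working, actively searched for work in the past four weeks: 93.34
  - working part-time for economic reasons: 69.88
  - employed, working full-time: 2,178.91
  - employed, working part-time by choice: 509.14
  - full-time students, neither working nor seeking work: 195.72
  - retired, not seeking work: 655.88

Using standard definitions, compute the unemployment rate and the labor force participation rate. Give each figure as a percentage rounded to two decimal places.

Employed = 69.88 + 2,178.91 + 509.14 = 2,757.93 thousand (anyone who worked, including part-time for economic reasons, counts as employed).
Unemployed = 93.34 thousand.
Labor force = 2,757.93 + 93.34 = 2,851.27 thousand.
Not in labor force = 195.72 + 655.88 = 851.60 thousand (those not working and not actively searching are outside the labor force).
Civilian working-age population = 2,851.27 + 851.60 = 3,702.87 thousand.
Unemployment rate = 93.34 / 2,851.27 = 3.27%.
Labor force participation rate = 2,851.27 / 3,702.87 = 77.00%.

Unemployment rate ≈ 3.27%; labor force participation rate ≈ 77.00%.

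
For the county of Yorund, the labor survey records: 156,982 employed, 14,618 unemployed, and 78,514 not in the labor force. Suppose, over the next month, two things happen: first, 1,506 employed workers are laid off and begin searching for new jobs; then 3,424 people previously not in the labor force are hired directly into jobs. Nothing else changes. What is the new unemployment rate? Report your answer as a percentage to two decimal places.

Initially, labor force = 156,982 + 14,618 = 171,600, so u = 14,618/171,600 = 8.52%.
After the first change, employed falls and unemployed rises by 1,506; labor force unchanged → E = 155,476, U = 16,124, labor force = 171,600.
After the second change, employed and labor force both rise by 3,424; unemployed unchanged → E = 158,900, U = 16,124, labor force = 175,024.
New unemployment rate = 16,124 / 175,024 = 9.21%.

New unemployment rate ≈ 9.21%.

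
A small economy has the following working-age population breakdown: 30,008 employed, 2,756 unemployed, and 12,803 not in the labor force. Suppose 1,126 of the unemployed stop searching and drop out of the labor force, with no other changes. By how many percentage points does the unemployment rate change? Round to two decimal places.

The unemployment rate changes by −3.26 percentage points.

Initially, labor force = 30,008 + 2,756 = 32,764, so u = 2,756/32,764 = 8.41%.
After the change, unemployed and labor force both fall by 1,126 → E = 30,008, U = 1,630, labor force = 31,638.
New unemployment rate = 1,630 / 31,638 = 5.15%.
Change = 5.15% − 8.41% = −3.26 percentage points.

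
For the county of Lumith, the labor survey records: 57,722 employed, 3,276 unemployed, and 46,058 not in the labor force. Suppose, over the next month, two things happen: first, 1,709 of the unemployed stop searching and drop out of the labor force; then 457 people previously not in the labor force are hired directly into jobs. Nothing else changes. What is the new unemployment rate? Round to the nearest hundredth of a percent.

Initially, labor force = 57,722 + 3,276 = 60,998, so u = 3,276/60,998 = 5.37%.
After the first change, unemployed and labor force both fall by 1,709 → E = 57,722, U = 1,567, labor force = 59,289.
After the second change, employed and labor force both rise by 457; unemployed unchanged → E = 58,179, U = 1,567, labor force = 59,746.
New unemployment rate = 1,567 / 59,746 = 2.62%.

New unemployment rate ≈ 2.62%.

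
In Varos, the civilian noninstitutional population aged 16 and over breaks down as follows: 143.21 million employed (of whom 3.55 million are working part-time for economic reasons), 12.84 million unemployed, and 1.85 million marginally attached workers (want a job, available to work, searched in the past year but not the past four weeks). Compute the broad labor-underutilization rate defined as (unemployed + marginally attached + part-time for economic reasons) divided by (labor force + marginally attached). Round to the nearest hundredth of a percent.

Broad underutilization rate ≈ 11.55%.

Labor force = 143.21 + 12.84 = 156.05 million.
Numerator = 12.84 + 1.85 + 3.55 = 18.24 million.
Denominator = 156.05 + 1.85 = 157.90 million.
Broad rate = 18.24 / 157.90 = 11.55%.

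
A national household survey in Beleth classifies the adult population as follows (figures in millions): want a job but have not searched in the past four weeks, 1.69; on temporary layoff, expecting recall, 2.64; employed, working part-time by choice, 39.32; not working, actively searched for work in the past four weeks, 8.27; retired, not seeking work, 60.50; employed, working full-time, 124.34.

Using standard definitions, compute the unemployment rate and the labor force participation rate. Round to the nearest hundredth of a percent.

Unemployment rate ≈ 6.25%; labor force participation rate ≈ 73.73%.

Employed = 39.32 + 124.34 = 163.66 million.
Unemployed = 2.64 + 8.27 = 10.91 million (jobless and actively searching, or on temporary layoff).
Labor force = 163.66 + 10.91 = 174.57 million.
Not in labor force = 1.69 + 60.50 = 62.19 million (those not working and not actively searching are outside the labor force — including those who want a job but have given up searching).
Civilian working-age population = 174.57 + 62.19 = 236.76 million.
Unemployment rate = 10.91 / 174.57 = 6.25%.
Labor force participation rate = 174.57 / 236.76 = 73.73%.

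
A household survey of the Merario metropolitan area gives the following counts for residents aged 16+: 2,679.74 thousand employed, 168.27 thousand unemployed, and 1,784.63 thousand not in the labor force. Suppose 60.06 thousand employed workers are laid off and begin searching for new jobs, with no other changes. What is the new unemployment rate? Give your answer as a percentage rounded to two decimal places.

Initially, labor force = 2,679.74 + 168.27 = 2,848.01 thousand, so u = 168.27/2,848.01 = 5.91%.
After the change, employed falls and unemployed rises by 60.06; labor force unchanged → E = 2,619.68, U = 228.33, labor force = 2,848.01 thousand.
New unemployment rate = 228.33 / 2,848.01 = 8.02%.

New unemployment rate ≈ 8.02%.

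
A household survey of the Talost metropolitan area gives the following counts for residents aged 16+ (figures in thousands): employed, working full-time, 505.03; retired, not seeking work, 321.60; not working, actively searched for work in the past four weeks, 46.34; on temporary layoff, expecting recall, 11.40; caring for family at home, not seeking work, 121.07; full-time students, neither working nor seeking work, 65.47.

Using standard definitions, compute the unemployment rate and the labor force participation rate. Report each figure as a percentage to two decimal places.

Employed = 505.03 thousand.
Unemployed = 46.34 + 11.40 = 57.74 thousand (jobless and actively searching, or on temporary layoff).
Labor force = 505.03 + 57.74 = 562.77 thousand.
Not in labor force = 321.60 + 121.07 + 65.47 = 508.14 thousand (those not working and not actively searching are outside the labor force).
Civilian working-age population = 562.77 + 508.14 = 1,070.91 thousand.
Unemployment rate = 57.74 / 562.77 = 10.26%.
Labor force participation rate = 562.77 / 1,070.91 = 52.55%.

Unemployment rate ≈ 10.26%; labor force participation rate ≈ 52.55%.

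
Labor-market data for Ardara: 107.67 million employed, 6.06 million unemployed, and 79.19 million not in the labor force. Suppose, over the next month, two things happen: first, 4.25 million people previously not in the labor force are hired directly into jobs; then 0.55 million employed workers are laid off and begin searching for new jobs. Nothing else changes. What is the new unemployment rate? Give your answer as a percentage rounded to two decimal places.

Initially, labor force = 107.67 + 6.06 = 113.73 million, so u = 6.06/113.73 = 5.33%.
After the first change, employed and labor force both rise by 4.25; unemployed unchanged → E = 111.92, U = 6.06, labor force = 117.98 million.
After the second change, employed falls and unemployed rises by 0.55; labor force unchanged → E = 111.37, U = 6.61, labor force = 117.98 million.
New unemployment rate = 6.61 / 117.98 = 5.60%.

New unemployment rate ≈ 5.60%.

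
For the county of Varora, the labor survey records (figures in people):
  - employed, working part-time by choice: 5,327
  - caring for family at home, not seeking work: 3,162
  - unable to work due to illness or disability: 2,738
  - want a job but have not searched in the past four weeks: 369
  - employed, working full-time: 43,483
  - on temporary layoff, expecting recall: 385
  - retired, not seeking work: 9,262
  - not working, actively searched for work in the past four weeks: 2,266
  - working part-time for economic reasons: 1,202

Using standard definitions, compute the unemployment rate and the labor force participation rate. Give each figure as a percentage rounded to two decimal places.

Employed = 5,327 + 43,483 + 1,202 = 50,012 (anyone who worked, including part-time for economic reasons, counts as employed).
Unemployed = 385 + 2,266 = 2,651 (jobless and actively searching, or on temporary layoff).
Labor force = 50,012 + 2,651 = 52,663.
Not in labor force = 3,162 + 2,738 + 369 + 9,262 = 15,531 (those not working and not actively searching are outside the labor force — including those who want a job but have given up searching).
Civilian working-age population = 52,663 + 15,531 = 68,194.
Unemployment rate = 2,651 / 52,663 = 5.03%.
Labor force participation rate = 52,663 / 68,194 = 77.23%.

Unemployment rate ≈ 5.03%; labor force participation rate ≈ 77.23%.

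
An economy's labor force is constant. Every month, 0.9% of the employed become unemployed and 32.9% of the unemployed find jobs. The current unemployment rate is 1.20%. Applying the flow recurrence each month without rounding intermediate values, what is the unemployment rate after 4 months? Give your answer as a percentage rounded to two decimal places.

Unemployment rate after four months ≈ 2.38%.

With a fixed labor force, u_{t+1} = u_t + s·(1−u_t) − f·u_t = u_t·(1−s−f) + s.
Here 1−s−f = 0.662 and s = 0.009.
u_1 = 0.012000 × 0.662 + 0.009 = 0.016944.
u_2 = 0.016944 × 0.662 + 0.009 = 0.020217.
u_3 = 0.020217 × 0.662 + 0.009 = 0.022384.
u_4 = 0.022384 × 0.662 + 0.009 = 0.023818.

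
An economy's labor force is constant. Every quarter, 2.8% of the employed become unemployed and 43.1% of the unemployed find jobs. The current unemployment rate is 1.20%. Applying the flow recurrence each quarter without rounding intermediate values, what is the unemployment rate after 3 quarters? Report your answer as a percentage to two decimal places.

With a fixed labor force, u_{t+1} = u_t + s·(1−u_t) − f·u_t = u_t·(1−s−f) + s.
Here 1−s−f = 0.541 and s = 0.028.
u_1 = 0.012000 × 0.541 + 0.028 = 0.034492.
u_2 = 0.034492 × 0.541 + 0.028 = 0.046660.
u_3 = 0.046660 × 0.541 + 0.028 = 0.053243.

Unemployment rate after three quarters ≈ 5.32%.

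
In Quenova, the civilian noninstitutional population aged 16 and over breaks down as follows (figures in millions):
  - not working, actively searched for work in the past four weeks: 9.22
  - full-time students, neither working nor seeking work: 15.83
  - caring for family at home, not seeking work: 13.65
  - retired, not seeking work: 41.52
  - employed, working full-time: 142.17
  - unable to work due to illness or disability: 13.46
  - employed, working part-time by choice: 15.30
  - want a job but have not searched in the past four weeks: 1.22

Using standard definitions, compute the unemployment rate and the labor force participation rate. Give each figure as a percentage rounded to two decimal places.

Unemployment rate ≈ 5.53%; labor force participation rate ≈ 66.05%.

Employed = 142.17 + 15.30 = 157.47 million.
Unemployed = 9.22 million.
Labor force = 157.47 + 9.22 = 166.69 million.
Not in labor force = 15.83 + 13.65 + 41.52 + 13.46 + 1.22 = 85.68 million (those not working and not actively searching are outside the labor force — including those who want a job but have given up searching).
Civilian working-age population = 166.69 + 85.68 = 252.37 million.
Unemployment rate = 9.22 / 166.69 = 5.53%.
Labor force participation rate = 166.69 / 252.37 = 66.05%.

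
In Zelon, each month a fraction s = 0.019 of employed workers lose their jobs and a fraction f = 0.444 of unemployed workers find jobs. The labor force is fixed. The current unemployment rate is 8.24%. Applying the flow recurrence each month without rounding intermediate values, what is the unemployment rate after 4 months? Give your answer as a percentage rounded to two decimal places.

With a fixed labor force, u_{t+1} = u_t + s·(1−u_t) − f·u_t = u_t·(1−s−f) + s.
Here 1−s−f = 0.537 and s = 0.019.
u_1 = 0.082400 × 0.537 + 0.019 = 0.063249.
u_2 = 0.063249 × 0.537 + 0.019 = 0.052965.
u_3 = 0.052965 × 0.537 + 0.019 = 0.047442.
u_4 = 0.047442 × 0.537 + 0.019 = 0.044476.

Unemployment rate after four months ≈ 4.45%.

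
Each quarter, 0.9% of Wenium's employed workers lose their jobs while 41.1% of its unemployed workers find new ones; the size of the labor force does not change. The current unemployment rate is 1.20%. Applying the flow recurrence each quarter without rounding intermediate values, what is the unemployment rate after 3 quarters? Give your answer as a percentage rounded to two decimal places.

With a fixed labor force, u_{t+1} = u_t + s·(1−u_t) − f·u_t = u_t·(1−s−f) + s.
Here 1−s−f = 0.580 and s = 0.009.
u_1 = 0.012000 × 0.580 + 0.009 = 0.015960.
u_2 = 0.015960 × 0.580 + 0.009 = 0.018257.
u_3 = 0.018257 × 0.580 + 0.009 = 0.019589.

Unemployment rate after three quarters ≈ 1.96%.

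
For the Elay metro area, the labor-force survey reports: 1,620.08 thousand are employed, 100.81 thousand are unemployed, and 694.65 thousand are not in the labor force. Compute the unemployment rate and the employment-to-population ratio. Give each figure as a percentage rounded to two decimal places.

Labor force = employed + unemployed = 1,620.08 + 100.81 = 1,720.89 thousand.
Working-age population = 1,720.89 + 694.65 = 2,415.54 thousand.
Unemployment rate = 100.81 / 1,720.89 = 5.86%.
Employment-population ratio = 1,620.08 / 2,415.54 = 67.07%.

Unemployment rate ≈ 5.86%; employment-population ratio ≈ 67.07%.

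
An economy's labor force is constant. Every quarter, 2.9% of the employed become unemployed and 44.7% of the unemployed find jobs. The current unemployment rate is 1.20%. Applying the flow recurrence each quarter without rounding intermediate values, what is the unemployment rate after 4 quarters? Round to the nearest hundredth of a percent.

With a fixed labor force, u_{t+1} = u_t + s·(1−u_t) − f·u_t = u_t·(1−s−f) + s.
Here 1−s−f = 0.524 and s = 0.029.
u_1 = 0.012000 × 0.524 + 0.029 = 0.035288.
u_2 = 0.035288 × 0.524 + 0.029 = 0.047491.
u_3 = 0.047491 × 0.524 + 0.029 = 0.053885.
u_4 = 0.053885 × 0.524 + 0.029 = 0.057236.

Unemployment rate after four quarters ≈ 5.72%.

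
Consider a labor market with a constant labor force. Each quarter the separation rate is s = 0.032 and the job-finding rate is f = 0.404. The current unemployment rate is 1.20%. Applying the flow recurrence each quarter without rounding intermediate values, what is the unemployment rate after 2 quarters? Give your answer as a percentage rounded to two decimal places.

Unemployment rate after two quarters ≈ 5.39%.

With a fixed labor force, u_{t+1} = u_t + s·(1−u_t) − f·u_t = u_t·(1−s−f) + s.
Here 1−s−f = 0.564 and s = 0.032.
u_1 = 0.012000 × 0.564 + 0.032 = 0.038768.
u_2 = 0.038768 × 0.564 + 0.032 = 0.053865.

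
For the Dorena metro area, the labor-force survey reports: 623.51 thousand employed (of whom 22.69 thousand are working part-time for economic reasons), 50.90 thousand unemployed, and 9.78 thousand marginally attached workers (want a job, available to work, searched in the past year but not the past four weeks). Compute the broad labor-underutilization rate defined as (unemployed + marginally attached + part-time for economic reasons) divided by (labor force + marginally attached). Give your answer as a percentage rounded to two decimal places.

Broad underutilization rate ≈ 12.19%.

Labor force = 623.51 + 50.90 = 674.41 thousand.
Numerator = 50.90 + 9.78 + 22.69 = 83.37 thousand.
Denominator = 674.41 + 9.78 = 684.19 thousand.
Broad rate = 83.37 / 684.19 = 12.19%.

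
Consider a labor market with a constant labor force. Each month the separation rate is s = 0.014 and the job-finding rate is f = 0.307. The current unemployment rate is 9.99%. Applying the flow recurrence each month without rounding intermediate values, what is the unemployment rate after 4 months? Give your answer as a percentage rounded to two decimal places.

Unemployment rate after four months ≈ 5.56%.

With a fixed labor force, u_{t+1} = u_t + s·(1−u_t) − f·u_t = u_t·(1−s−f) + s.
Here 1−s−f = 0.679 and s = 0.014.
u_1 = 0.099900 × 0.679 + 0.014 = 0.081832.
u_2 = 0.081832 × 0.679 + 0.014 = 0.069564.
u_3 = 0.069564 × 0.679 + 0.014 = 0.061234.
u_4 = 0.061234 × 0.679 + 0.014 = 0.055578.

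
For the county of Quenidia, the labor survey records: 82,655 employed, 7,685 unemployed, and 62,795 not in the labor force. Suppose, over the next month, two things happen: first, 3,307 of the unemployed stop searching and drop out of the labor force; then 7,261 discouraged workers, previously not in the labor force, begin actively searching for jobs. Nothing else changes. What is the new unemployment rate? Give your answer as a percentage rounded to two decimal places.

Initially, labor force = 82,655 + 7,685 = 90,340, so u = 7,685/90,340 = 8.51%.
After the first change, unemployed and labor force both fall by 3,307 → E = 82,655, U = 4,378, labor force = 87,033.
After the second change, unemployed and labor force both rise by 7,261 → E = 82,655, U = 11,639, labor force = 94,294.
New unemployment rate = 11,639 / 94,294 = 12.34%.

New unemployment rate ≈ 12.34%.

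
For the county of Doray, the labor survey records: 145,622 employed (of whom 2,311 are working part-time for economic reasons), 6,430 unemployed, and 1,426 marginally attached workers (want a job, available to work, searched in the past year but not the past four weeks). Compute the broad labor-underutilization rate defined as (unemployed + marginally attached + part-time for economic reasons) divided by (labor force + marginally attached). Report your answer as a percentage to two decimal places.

Labor force = 145,622 + 6,430 = 152,052.
Numerator = 6,430 + 1,426 + 2,311 = 10,167.
Denominator = 152,052 + 1,426 = 153,478.
Broad rate = 10,167 / 153,478 = 6.62%.

Broad underutilization rate ≈ 6.62%.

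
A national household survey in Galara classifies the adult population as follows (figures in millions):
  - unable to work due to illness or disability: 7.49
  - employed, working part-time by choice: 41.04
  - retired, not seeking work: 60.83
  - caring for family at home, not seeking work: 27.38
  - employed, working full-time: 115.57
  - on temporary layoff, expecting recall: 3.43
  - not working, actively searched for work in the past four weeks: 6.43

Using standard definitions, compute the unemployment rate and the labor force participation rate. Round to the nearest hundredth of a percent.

Unemployment rate ≈ 5.92%; labor force participation rate ≈ 63.50%.

Employed = 41.04 + 115.57 = 156.61 million.
Unemployed = 3.43 + 6.43 = 9.86 million (jobless and actively searching, or on temporary layoff).
Labor force = 156.61 + 9.86 = 166.47 million.
Not in labor force = 7.49 + 60.83 + 27.38 = 95.70 million (those not working and not actively searching are outside the labor force).
Civilian working-age population = 166.47 + 95.70 = 262.17 million.
Unemployment rate = 9.86 / 166.47 = 5.92%.
Labor force participation rate = 166.47 / 262.17 = 63.50%.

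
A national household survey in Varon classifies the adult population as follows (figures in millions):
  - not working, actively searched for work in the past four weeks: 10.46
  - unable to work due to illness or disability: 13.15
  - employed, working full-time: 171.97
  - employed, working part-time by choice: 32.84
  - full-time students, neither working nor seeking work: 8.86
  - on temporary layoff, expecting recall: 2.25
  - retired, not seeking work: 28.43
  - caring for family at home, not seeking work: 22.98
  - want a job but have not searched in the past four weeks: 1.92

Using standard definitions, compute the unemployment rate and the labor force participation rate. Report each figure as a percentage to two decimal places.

Employed = 171.97 + 32.84 = 204.81 million.
Unemployed = 10.46 + 2.25 = 12.71 million (jobless and actively searching, or on temporary layoff).
Labor force = 204.81 + 12.71 = 217.52 million.
Not in labor force = 13.15 + 8.86 + 28.43 + 22.98 + 1.92 = 75.34 million (those not working and not actively searching are outside the labor force — including those who want a job but have given up searching).
Civilian working-age population = 217.52 + 75.34 = 292.86 million.
Unemployment rate = 12.71 / 217.52 = 5.84%.
Labor force participation rate = 217.52 / 292.86 = 74.27%.

Unemployment rate ≈ 5.84%; labor force participation rate ≈ 74.27%.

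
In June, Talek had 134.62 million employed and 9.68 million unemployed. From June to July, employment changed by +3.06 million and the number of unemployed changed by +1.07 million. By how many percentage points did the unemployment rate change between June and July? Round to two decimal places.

June: labor force = 134.62 + 9.68 = 144.30; u = 9.68/144.30 = 6.71%.
July: labor force = 137.68 + 10.75 = 148.43; u = 10.75/148.43 = 7.24%.
Change = 7.24% − 6.71% = +0.53 pp.

The unemployment rate changed by +0.53 percentage points.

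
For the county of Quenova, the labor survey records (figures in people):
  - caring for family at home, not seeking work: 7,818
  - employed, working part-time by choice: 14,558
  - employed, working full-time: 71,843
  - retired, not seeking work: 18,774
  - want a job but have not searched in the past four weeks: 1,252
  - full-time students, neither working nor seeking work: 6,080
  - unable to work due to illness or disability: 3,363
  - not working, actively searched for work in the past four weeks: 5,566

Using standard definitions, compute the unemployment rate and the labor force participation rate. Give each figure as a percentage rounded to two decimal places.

Employed = 14,558 + 71,843 = 86,401.
Unemployed = 5,566.
Labor force = 86,401 + 5,566 = 91,967.
Not in labor force = 7,818 + 18,774 + 1,252 + 6,080 + 3,363 = 37,287 (those not working and not actively searching are outside the labor force — including those who want a job but have given up searching).
Civilian working-age population = 91,967 + 37,287 = 129,254.
Unemployment rate = 5,566 / 91,967 = 6.05%.
Labor force participation rate = 91,967 / 129,254 = 71.15%.

Unemployment rate ≈ 6.05%; labor force participation rate ≈ 71.15%.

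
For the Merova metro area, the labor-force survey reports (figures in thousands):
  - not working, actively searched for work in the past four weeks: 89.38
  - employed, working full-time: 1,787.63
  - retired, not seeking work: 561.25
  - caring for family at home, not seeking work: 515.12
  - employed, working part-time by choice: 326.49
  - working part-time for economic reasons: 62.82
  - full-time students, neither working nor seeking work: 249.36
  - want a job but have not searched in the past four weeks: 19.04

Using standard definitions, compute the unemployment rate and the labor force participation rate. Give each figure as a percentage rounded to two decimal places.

Unemployment rate ≈ 3.94%; labor force participation rate ≈ 62.76%.

Employed = 1,787.63 + 326.49 + 62.82 = 2,176.94 thousand (anyone who worked, including part-time for economic reasons, counts as employed).
Unemployed = 89.38 thousand.
Labor force = 2,176.94 + 89.38 = 2,266.32 thousand.
Not in labor force = 561.25 + 515.12 + 249.36 + 19.04 = 1,344.77 thousand (those not working and not actively searching are outside the labor force — including those who want a job but have given up searching).
Civilian working-age population = 2,266.32 + 1,344.77 = 3,611.09 thousand.
Unemployment rate = 89.38 / 2,266.32 = 3.94%.
Labor force participation rate = 2,266.32 / 3,611.09 = 62.76%.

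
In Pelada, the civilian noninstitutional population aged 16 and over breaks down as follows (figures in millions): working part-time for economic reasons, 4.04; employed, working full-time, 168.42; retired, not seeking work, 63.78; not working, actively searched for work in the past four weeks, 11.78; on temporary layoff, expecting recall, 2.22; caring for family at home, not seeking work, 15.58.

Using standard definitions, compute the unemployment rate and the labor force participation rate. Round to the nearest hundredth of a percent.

Unemployment rate ≈ 7.51%; labor force participation rate ≈ 70.15%.

Employed = 4.04 + 168.42 = 172.46 million (anyone who worked, including part-time for economic reasons, counts as employed).
Unemployed = 11.78 + 2.22 = 14.00 million (jobless and actively searching, or on temporary layoff).
Labor force = 172.46 + 14.00 = 186.46 million.
Not in labor force = 63.78 + 15.58 = 79.36 million (those not working and not actively searching are outside the labor force).
Civilian working-age population = 186.46 + 79.36 = 265.82 million.
Unemployment rate = 14.00 / 186.46 = 7.51%.
Labor force participation rate = 186.46 / 265.82 = 70.15%.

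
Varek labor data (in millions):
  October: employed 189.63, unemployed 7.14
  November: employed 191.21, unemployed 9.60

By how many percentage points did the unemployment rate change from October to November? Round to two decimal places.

The unemployment rate changed by +1.15 percentage points.

October: labor force = 189.63 + 7.14 = 196.77; u = 7.14/196.77 = 3.63%.
November: labor force = 191.21 + 9.60 = 200.81; u = 9.60/200.81 = 4.78%.
Change = 4.78% − 3.63% = +1.15 pp.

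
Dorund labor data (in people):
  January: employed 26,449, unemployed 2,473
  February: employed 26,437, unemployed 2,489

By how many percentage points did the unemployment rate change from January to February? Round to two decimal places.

The unemployment rate changed by +0.05 percentage points.

January: labor force = 26,449 + 2,473 = 28,922; u = 2,473/28,922 = 8.55%.
February: labor force = 26,437 + 2,489 = 28,926; u = 2,489/28,926 = 8.60%.
Change = 8.60% − 8.55% = +0.05 pp.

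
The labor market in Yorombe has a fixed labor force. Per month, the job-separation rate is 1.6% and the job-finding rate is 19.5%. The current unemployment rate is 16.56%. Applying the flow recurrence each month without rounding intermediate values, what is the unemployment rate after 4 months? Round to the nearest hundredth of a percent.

Unemployment rate after four months ≈ 11.06%.

With a fixed labor force, u_{t+1} = u_t + s·(1−u_t) − f·u_t = u_t·(1−s−f) + s.
Here 1−s−f = 0.789 and s = 0.016.
u_1 = 0.165600 × 0.789 + 0.016 = 0.146658.
u_2 = 0.146658 × 0.789 + 0.016 = 0.131713.
u_3 = 0.131713 × 0.789 + 0.016 = 0.119922.
u_4 = 0.119922 × 0.789 + 0.016 = 0.110618.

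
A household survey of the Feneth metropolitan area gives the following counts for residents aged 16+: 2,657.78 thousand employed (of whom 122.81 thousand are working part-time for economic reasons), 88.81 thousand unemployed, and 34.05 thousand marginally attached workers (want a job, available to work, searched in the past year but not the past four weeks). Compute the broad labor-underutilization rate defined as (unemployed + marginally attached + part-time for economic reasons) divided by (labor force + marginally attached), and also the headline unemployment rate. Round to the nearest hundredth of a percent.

Broad underutilization rate ≈ 8.84%; headline unemployment rate ≈ 3.23%.

Labor force = 2,657.78 + 88.81 = 2,746.59 thousand.
Numerator = 88.81 + 34.05 + 122.81 = 245.67 thousand.
Denominator = 2,746.59 + 34.05 = 2,780.64 thousand.
Broad rate = 245.67 / 2,780.64 = 8.84%.
Headline unemployment rate = 88.81 / 2,746.59 = 3.23%.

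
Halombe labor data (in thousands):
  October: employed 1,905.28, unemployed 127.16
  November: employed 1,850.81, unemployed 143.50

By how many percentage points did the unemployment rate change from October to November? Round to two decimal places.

October: labor force = 1,905.28 + 127.16 = 2,032.44; u = 127.16/2,032.44 = 6.26%.
November: labor force = 1,850.81 + 143.50 = 1,994.31; u = 143.50/1,994.31 = 7.20%.
Change = 7.20% − 6.26% = +0.94 pp.

The unemployment rate changed by +0.94 percentage points.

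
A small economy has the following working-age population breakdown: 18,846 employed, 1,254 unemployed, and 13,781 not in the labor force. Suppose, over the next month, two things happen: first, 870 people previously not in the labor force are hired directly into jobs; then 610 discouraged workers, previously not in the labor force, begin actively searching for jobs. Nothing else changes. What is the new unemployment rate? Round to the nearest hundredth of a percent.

New unemployment rate ≈ 8.64%.

Initially, labor force = 18,846 + 1,254 = 20,100, so u = 1,254/20,100 = 6.24%.
After the first change, employed and labor force both rise by 870; unemployed unchanged → E = 19,716, U = 1,254, labor force = 20,970.
After the second change, unemployed and labor force both rise by 610 → E = 19,716, U = 1,864, labor force = 21,580.
New unemployment rate = 1,864 / 21,580 = 8.64%.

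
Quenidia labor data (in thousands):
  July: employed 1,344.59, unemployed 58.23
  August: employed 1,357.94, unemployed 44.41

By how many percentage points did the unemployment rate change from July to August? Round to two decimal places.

The unemployment rate changed by −0.98 percentage points.

July: labor force = 1,344.59 + 58.23 = 1,402.82; u = 58.23/1,402.82 = 4.15%.
August: labor force = 1,357.94 + 44.41 = 1,402.35; u = 44.41/1,402.35 = 3.17%.
Change = 3.17% − 4.15% = −0.98 pp.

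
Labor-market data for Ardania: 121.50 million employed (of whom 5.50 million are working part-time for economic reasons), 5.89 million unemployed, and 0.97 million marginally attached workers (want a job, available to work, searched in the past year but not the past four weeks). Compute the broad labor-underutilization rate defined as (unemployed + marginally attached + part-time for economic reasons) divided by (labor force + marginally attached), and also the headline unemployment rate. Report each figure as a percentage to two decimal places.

Broad underutilization rate ≈ 9.63%; headline unemployment rate ≈ 4.62%.

Labor force = 121.50 + 5.89 = 127.39 million.
Numerator = 5.89 + 0.97 + 5.50 = 12.36 million.
Denominator = 127.39 + 0.97 = 128.36 million.
Broad rate = 12.36 / 128.36 = 9.63%.
Headline unemployment rate = 5.89 / 127.39 = 4.62%.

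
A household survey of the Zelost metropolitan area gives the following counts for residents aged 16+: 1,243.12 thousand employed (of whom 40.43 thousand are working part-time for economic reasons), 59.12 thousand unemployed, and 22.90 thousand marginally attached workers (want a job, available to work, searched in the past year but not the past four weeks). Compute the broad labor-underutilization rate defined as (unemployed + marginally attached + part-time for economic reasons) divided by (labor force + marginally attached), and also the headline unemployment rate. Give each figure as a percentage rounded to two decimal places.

Broad underutilization rate ≈ 9.24%; headline unemployment rate ≈ 4.54%.

Labor force = 1,243.12 + 59.12 = 1,302.24 thousand.
Numerator = 59.12 + 22.90 + 40.43 = 122.45 thousand.
Denominator = 1,302.24 + 22.90 = 1,325.14 thousand.
Broad rate = 122.45 / 1,325.14 = 9.24%.
Headline unemployment rate = 59.12 / 1,302.24 = 4.54%.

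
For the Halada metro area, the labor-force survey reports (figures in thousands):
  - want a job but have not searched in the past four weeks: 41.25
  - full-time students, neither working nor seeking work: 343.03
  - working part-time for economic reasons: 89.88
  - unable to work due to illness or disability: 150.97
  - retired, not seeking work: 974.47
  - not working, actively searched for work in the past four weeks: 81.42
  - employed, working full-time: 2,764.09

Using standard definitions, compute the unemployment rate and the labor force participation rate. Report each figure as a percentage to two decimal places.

Employed = 89.88 + 2,764.09 = 2,853.97 thousand (anyone who worked, including part-time for economic reasons, counts as employed).
Unemployed = 81.42 thousand.
Labor force = 2,853.97 + 81.42 = 2,935.39 thousand.
Not in labor force = 41.25 + 343.03 + 150.97 + 974.47 = 1,509.72 thousand (those not working and not actively searching are outside the labor force — including those who want a job but have given up searching).
Civilian working-age population = 2,935.39 + 1,509.72 = 4,445.11 thousand.
Unemployment rate = 81.42 / 2,935.39 = 2.77%.
Labor force participation rate = 2,935.39 / 4,445.11 = 66.04%.

Unemployment rate ≈ 2.77%; labor force participation rate ≈ 66.04%.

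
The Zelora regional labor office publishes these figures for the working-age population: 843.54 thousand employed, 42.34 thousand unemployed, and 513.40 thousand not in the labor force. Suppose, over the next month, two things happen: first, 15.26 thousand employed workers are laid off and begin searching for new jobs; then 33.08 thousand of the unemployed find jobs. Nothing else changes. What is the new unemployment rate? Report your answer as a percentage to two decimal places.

Initially, labor force = 843.54 + 42.34 = 885.88 thousand, so u = 42.34/885.88 = 4.78%.
After the first change, employed falls and unemployed rises by 15.26; labor force unchanged → E = 828.28, U = 57.60, labor force = 885.88 thousand.
After the second change, unemployed falls and employed rises by 33.08; labor force unchanged → E = 861.36, U = 24.52, labor force = 885.88 thousand.
New unemployment rate = 24.52 / 885.88 = 2.77%.

New unemployment rate ≈ 2.77%.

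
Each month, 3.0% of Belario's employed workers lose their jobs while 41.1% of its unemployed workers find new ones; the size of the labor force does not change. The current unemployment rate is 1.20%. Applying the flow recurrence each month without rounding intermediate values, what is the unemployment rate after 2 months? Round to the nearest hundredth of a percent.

Unemployment rate after two months ≈ 5.05%.

With a fixed labor force, u_{t+1} = u_t + s·(1−u_t) − f·u_t = u_t·(1−s−f) + s.
Here 1−s−f = 0.559 and s = 0.030.
u_1 = 0.012000 × 0.559 + 0.030 = 0.036708.
u_2 = 0.036708 × 0.559 + 0.030 = 0.050520.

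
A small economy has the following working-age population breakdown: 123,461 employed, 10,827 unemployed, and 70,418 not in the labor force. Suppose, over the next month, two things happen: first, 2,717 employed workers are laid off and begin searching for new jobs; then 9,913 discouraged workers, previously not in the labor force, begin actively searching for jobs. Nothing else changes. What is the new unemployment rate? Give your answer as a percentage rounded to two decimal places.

New unemployment rate ≈ 16.27%.

Initially, labor force = 123,461 + 10,827 = 134,288, so u = 10,827/134,288 = 8.06%.
After the first change, employed falls and unemployed rises by 2,717; labor force unchanged → E = 120,744, U = 13,544, labor force = 134,288.
After the second change, unemployed and labor force both rise by 9,913 → E = 120,744, U = 23,457, labor force = 144,201.
New unemployment rate = 23,457 / 144,201 = 16.27%.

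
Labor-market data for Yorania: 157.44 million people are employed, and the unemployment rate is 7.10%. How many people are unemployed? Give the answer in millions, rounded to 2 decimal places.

About 12.03 million are unemployed.

Let U be the number unemployed. The labor force is E + U, and U/(E+U) = 0.0710.
So U = 0.0710 × 157.44 / (1 − 0.0710) = 11.1782 / 0.9290 ≈ 12.03 million.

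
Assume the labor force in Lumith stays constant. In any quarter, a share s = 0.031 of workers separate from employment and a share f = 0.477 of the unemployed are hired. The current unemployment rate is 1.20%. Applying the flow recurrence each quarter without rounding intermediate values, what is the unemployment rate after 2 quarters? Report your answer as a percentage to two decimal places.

Unemployment rate after two quarters ≈ 4.92%.

With a fixed labor force, u_{t+1} = u_t + s·(1−u_t) − f·u_t = u_t·(1−s−f) + s.
Here 1−s−f = 0.492 and s = 0.031.
u_1 = 0.012000 × 0.492 + 0.031 = 0.036904.
u_2 = 0.036904 × 0.492 + 0.031 = 0.049157.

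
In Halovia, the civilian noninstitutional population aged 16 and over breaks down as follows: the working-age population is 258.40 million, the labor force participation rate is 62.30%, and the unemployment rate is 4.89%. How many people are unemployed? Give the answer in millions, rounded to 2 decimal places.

Labor force = 0.6230 × 258.40 = 160.98 million.
Unemployed = 0.0489 × 160.98 ≈ 7.87 million.

About 7.87 million are unemployed.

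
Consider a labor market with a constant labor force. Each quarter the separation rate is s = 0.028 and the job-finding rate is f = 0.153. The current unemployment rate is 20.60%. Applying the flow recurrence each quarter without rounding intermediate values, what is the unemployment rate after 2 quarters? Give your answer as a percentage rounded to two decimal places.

Unemployment rate after two quarters ≈ 18.91%.

With a fixed labor force, u_{t+1} = u_t + s·(1−u_t) − f·u_t = u_t·(1−s−f) + s.
Here 1−s−f = 0.819 and s = 0.028.
u_1 = 0.206000 × 0.819 + 0.028 = 0.196714.
u_2 = 0.196714 × 0.819 + 0.028 = 0.189109.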